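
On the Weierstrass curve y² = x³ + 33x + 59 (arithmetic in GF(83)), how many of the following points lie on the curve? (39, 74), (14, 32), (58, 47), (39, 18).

2

(39, 74): 74² ≡ 81, rhs ≡ 75 → off.
(14, 32): 32² ≡ 28, rhs ≡ 28 → on.
(58, 47): 47² ≡ 51, rhs ≡ 43 → off.
(39, 18): 18² ≡ 75, rhs ≡ 75 → on.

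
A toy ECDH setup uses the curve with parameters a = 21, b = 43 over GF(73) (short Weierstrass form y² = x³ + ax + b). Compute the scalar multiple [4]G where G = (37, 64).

(60, 37)

Double-and-add on 4 = (100)₂. Start with G = (37, 64) for the leading 1-bit.
double: tangent at (37, 64): λ = (3·37² + 21)/(2·64) ≡ 40/55. 55⁻¹ ≡ 4 (mod 73) since 55·4 = 220 ≡ 1, so λ ≡ 40·4 ≡ 14.
  x = λ² - 37 - 37 = 196 - 74 ≡ 49; y = λ·(37 - 49) - 64 ≡ 60. → (49, 60)
double: tangent at (49, 60): λ = (3·49² + 21)/(2·60) ≡ 70/47. 47⁻¹ ≡ 14 (mod 73), so λ ≡ 70·14 ≡ 31.
  x = λ² - 49 - 49 = 961 - 98 ≡ 60; y = λ·(49 - 60) - 60 ≡ 37. → (60, 37)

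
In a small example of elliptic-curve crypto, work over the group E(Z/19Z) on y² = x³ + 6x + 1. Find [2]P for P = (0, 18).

tangent at (0, 18): λ = (3·0² + 6)/(2·18) ≡ 6/17. 17⁻¹ ≡ 9 (mod 19), so λ ≡ 6·9 ≡ 16.
  x = λ² - 0 - 0 = 256 - 0 ≡ 9; y = λ·(0 - 9) - 18 ≡ 9. → (9, 9)

(9, 9)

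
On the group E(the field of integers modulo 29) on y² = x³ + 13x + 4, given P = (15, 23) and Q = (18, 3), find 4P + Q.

First 4P:
Repeated addition: build up to 4P.
2P: tangent at (15, 23): λ = (3·15² + 13)/(2·23) ≡ 21/17. 17⁻¹ ≡ 12 (mod 29), so λ ≡ 21·12 ≡ 20.
  x = λ² - 15 - 15 = 400 - 30 ≡ 22; y = λ·(15 - 22) - 23 ≡ 11. → (22, 11)
3P: (22, 11) + (15, 23). λ = (23 - 11)/(15 - 22) ≡ 12/22 mod 29. 22⁻¹ ≡ 4 (mod 29), so λ ≡ 19.
  x = λ² - 22 - 15 = 361 - 37 ≡ 5; y = λ·(22 - 5) - 11 ≡ 22. → (5, 22)
4P: (5, 22) + (15, 23). λ = (23 - 22)/(15 - 5) ≡ 1/10 mod 29. 10⁻¹ ≡ 3 (mod 29), so λ ≡ 3.
  x = λ² - 5 - 15 = 9 - 20 ≡ 18; y = λ·(5 - 18) - 22 ≡ 26. → (18, 26)
4P = (18, 26).
Finally 4P + Q:
(18, 26) + (18, 3): same x and y₁ ≡ -y₂, so the sum is O.

O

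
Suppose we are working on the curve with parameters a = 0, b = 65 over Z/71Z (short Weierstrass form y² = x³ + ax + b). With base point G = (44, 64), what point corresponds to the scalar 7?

(17, 24)

Repeated addition: build up to 7G.
2G: tangent at (44, 64): λ = (3·44² + 0)/(2·64) ≡ 57/57. 57⁻¹ ≡ 5 (mod 71), so λ ≡ 57·5 ≡ 1.
  x = λ² - 44 - 44 = 1 - 88 ≡ 55; y = λ·(44 - 55) - 64 ≡ 67. → (55, 67)
3G: (55, 67) + (44, 64). λ = (64 - 67)/(44 - 55) ≡ 68/60 mod 71. 60⁻¹ ≡ 58 (mod 71) since 60·58 = 3480 ≡ 1, so λ ≡ 39.
  x = λ² - 55 - 44 = 1521 - 99 ≡ 2; y = λ·(55 - 2) - 67 ≡ 12. → (2, 12)
4G: (2, 12) + (44, 64). λ = (64 - 12)/(44 - 2) ≡ 52/42 mod 71. 42⁻¹ ≡ 22 (mod 71), so λ ≡ 8.
  x = λ² - 2 - 44 = 64 - 46 ≡ 18; y = λ·(2 - 18) - 12 ≡ 2. → (18, 2)
5G: (18, 2) + (44, 64). λ = (64 - 2)/(44 - 18) ≡ 62/26 mod 71. 26⁻¹ ≡ 41 (mod 71), so λ ≡ 57.
  x = λ² - 18 - 44 = 3249 - 62 ≡ 63; y = λ·(18 - 63) - 2 ≡ 60. → (63, 60)
6G: (63, 60) + (44, 64). λ = (64 - 60)/(44 - 63) ≡ 4/52 mod 71. 52⁻¹ ≡ 56 (mod 71), so λ ≡ 11.
  x = λ² - 63 - 44 = 121 - 107 ≡ 14; y = λ·(63 - 14) - 60 ≡ 53. → (14, 53)
7G: (14, 53) + (44, 64). λ = (64 - 53)/(44 - 14) ≡ 11/30 mod 71. 30⁻¹ ≡ 45 (mod 71) since 30·45 = 1350 ≡ 1, so λ ≡ 69.
  x = λ² - 14 - 44 = 4761 - 58 ≡ 17; y = λ·(14 - 17) - 53 ≡ 24. → (17, 24)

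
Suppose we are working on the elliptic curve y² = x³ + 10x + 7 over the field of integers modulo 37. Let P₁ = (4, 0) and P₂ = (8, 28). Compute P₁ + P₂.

(4, 0) + (8, 28). λ = (28 - 0)/(8 - 4) ≡ 28/4 mod 37. 4⁻¹ ≡ 28 (mod 37), so λ ≡ 7.
  x = λ² - 4 - 8 = 49 - 12 ≡ 0; y = λ·(4 - 0) - 0 ≡ 28. → (0, 28)

(0, 28)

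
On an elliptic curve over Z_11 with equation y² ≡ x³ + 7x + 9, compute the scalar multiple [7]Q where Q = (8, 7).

Double-and-add on 7 = (111)₂. Start with Q = (8, 7) for the leading 1-bit.
double: tangent at (8, 7): λ = (3·8² + 7)/(2·7) ≡ 1/3. 3⁻¹ ≡ 4 (mod 11) since 3·4 = 12 ≡ 1, so λ ≡ 1·4 ≡ 4.
  x = λ² - 8 - 8 = 16 - 16 ≡ 0; y = λ·(8 - 0) - 7 ≡ 3. → (0, 3)
add Q: (0, 3) + (8, 7). λ = (7 - 3)/(8 - 0) ≡ 4/8 mod 11. 8⁻¹ ≡ 7 (mod 11) since 8·7 = 56 ≡ 1, so λ ≡ 6.
  x = λ² - 0 - 8 = 36 - 8 ≡ 6; y = λ·(0 - 6) - 3 ≡ 5. → (6, 5)
double: tangent at (6, 5): λ = (3·6² + 7)/(2·5) ≡ 5/10. 10⁻¹ ≡ 10 (mod 11), so λ ≡ 5·10 ≡ 6.
  x = λ² - 6 - 6 = 36 - 12 ≡ 2; y = λ·(6 - 2) - 5 ≡ 8. → (2, 8)
add Q: (2, 8) + (8, 7). λ = (7 - 8)/(8 - 2) ≡ 10/6 mod 11. 6⁻¹ ≡ 2 (mod 11) since 6·2 = 12 ≡ 1, so λ ≡ 9.
  x = λ² - 2 - 8 = 81 - 10 ≡ 5; y = λ·(2 - 5) - 8 ≡ 9. → (5, 9)

(5, 9)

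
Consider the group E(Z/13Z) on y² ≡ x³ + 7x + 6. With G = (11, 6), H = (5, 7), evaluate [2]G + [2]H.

(10, 6)

First 2G:
Repeated addition: build up to 2G.
2G: tangent at (11, 6): λ = (3·11² + 7)/(2·6) ≡ 6/12. 12⁻¹ ≡ 12 (mod 13) since 12·12 = 144 ≡ 1, so λ ≡ 6·12 ≡ 7.
  x = λ² - 11 - 11 = 49 - 22 ≡ 1; y = λ·(11 - 1) - 6 ≡ 12. → (1, 12)
2G = (1, 12).
Next 2H:
Repeated addition: build up to 2H.
2H: tangent at (5, 7): λ = (3·5² + 7)/(2·7) ≡ 4/1. 1⁻¹ ≡ 1 (mod 13) since 1·1 = 1 ≡ 1, so λ ≡ 4·1 ≡ 4.
  x = λ² - 5 - 5 = 16 - 10 ≡ 6; y = λ·(5 - 6) - 7 ≡ 2. → (6, 2)
2H = (6, 2).
Finally 2G + 2H:
(1, 12) + (6, 2). λ = (2 - 12)/(6 - 1) ≡ 3/5 mod 13. 5⁻¹ ≡ 8 (mod 13), so λ ≡ 11.
  x = λ² - 1 - 6 = 121 - 7 ≡ 10; y = λ·(1 - 10) - 12 ≡ 6. → (10, 6)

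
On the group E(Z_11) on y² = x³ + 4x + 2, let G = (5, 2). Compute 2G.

tangent at (5, 2): λ = (3·5² + 4)/(2·2) ≡ 2/4. 4⁻¹ ≡ 3 (mod 11) since 4·3 = 12 ≡ 1, so λ ≡ 2·3 ≡ 6.
  x = λ² - 5 - 5 = 36 - 10 ≡ 4; y = λ·(5 - 4) - 2 ≡ 4. → (4, 4)

(4, 4)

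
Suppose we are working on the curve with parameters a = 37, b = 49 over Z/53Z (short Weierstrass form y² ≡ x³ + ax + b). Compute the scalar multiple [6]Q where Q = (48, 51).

Double-and-add on 6 = (110)₂. Start with Q = (48, 51) for the leading 1-bit.
double: tangent at (48, 51): λ = (3·48² + 37)/(2·51) ≡ 6/49. 49⁻¹ ≡ 13 (mod 53), so λ ≡ 6·13 ≡ 25.
  x = λ² - 48 - 48 = 625 - 96 ≡ 52; y = λ·(48 - 52) - 51 ≡ 8. → (52, 8)
add Q: (52, 8) + (48, 51). λ = (51 - 8)/(48 - 52) ≡ 43/49 mod 53. 49⁻¹ ≡ 13 (mod 53), so λ ≡ 29.
  x = λ² - 52 - 48 = 841 - 100 ≡ 52; y = λ·(52 - 52) - 8 ≡ 45. → (52, 45)
double: tangent at (52, 45): λ = (3·52² + 37)/(2·45) ≡ 40/37. 37⁻¹ ≡ 43 (mod 53), so λ ≡ 40·43 ≡ 24.
  x = λ² - 52 - 52 = 576 - 104 ≡ 48; y = λ·(52 - 48) - 45 ≡ 51. → (48, 51)

(48, 51)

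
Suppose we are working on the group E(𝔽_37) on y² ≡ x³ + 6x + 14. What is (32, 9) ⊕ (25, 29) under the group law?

(32, 9) + (25, 29). λ = (29 - 9)/(25 - 32) ≡ 20/30 mod 37. 30⁻¹ ≡ 21 (mod 37), so λ ≡ 13.
  x = λ² - 32 - 25 = 169 - 57 ≡ 1; y = λ·(32 - 1) - 9 ≡ 24. → (1, 24)

(1, 24)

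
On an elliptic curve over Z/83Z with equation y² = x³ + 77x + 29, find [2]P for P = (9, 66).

tangent at (9, 66): λ = (3·9² + 77)/(2·66) ≡ 71/49. 49⁻¹ ≡ 61 (mod 83), so λ ≡ 71·61 ≡ 15.
  x = λ² - 9 - 9 = 225 - 18 ≡ 41; y = λ·(9 - 41) - 66 ≡ 35. → (41, 35)

(41, 35)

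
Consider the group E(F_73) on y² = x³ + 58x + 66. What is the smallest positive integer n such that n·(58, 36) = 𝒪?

12

2P: tangent at (58, 36): λ = (3·58² + 58)/(2·36) ≡ 3/72. 72⁻¹ ≡ 72 (mod 73) since 72·72 = 5184 ≡ 1, so λ ≡ 3·72 ≡ 70.
  x = λ² - 58 - 58 = 4900 - 116 ≡ 39; y = λ·(58 - 39) - 36 ≡ 53. → (39, 53)
3P: (39, 53) + (58, 36). λ = (36 - 53)/(58 - 39) ≡ 56/19 mod 73. 19⁻¹ ≡ 50 (mod 73) since 19·50 = 950 ≡ 1, so λ ≡ 26.
  x = λ² - 39 - 58 = 676 - 97 ≡ 68; y = λ·(39 - 68) - 53 ≡ 69. → (68, 69)
4P: (68, 69) + (58, 36). λ = (36 - 69)/(58 - 68) ≡ 40/63 mod 73. 63⁻¹ ≡ 51 (mod 73), so λ ≡ 69.
  x = λ² - 68 - 58 = 4761 - 126 ≡ 36; y = λ·(68 - 36) - 69 ≡ 22. → (36, 22)
5P: (36, 22) + (58, 36). λ = (36 - 22)/(58 - 36) ≡ 14/22 mod 73. 22⁻¹ ≡ 10 (mod 73), so λ ≡ 67.
  x = λ² - 36 - 58 = 4489 - 94 ≡ 15; y = λ·(36 - 15) - 22 ≡ 71. → (15, 71)
6P: (15, 71) + (58, 36). λ = (36 - 71)/(58 - 15) ≡ 38/43 mod 73. 43⁻¹ ≡ 17 (mod 73), so λ ≡ 62.
  x = λ² - 15 - 58 = 3844 - 73 ≡ 48; y = λ·(15 - 48) - 71 ≡ 0. → (48, 0)
7P: (48, 0) + (58, 36). λ = (36 - 0)/(58 - 48) ≡ 36/10 mod 73. 10⁻¹ ≡ 22 (mod 73), so λ ≡ 62.
  x = λ² - 48 - 58 = 3844 - 106 ≡ 15; y = λ·(48 - 15) - 0 ≡ 2. → (15, 2)
8P: (15, 2) + (58, 36). λ = (36 - 2)/(58 - 15) ≡ 34/43 mod 73. 43⁻¹ ≡ 17 (mod 73), so λ ≡ 67.
  x = λ² - 15 - 58 = 4489 - 73 ≡ 36; y = λ·(15 - 36) - 2 ≡ 51. → (36, 51)
9P: (36, 51) + (58, 36). λ = (36 - 51)/(58 - 36) ≡ 58/22 mod 73. 22⁻¹ ≡ 10 (mod 73), so λ ≡ 69.
  x = λ² - 36 - 58 = 4761 - 94 ≡ 68; y = λ·(36 - 68) - 51 ≡ 4. → (68, 4)
10P: (68, 4) + (58, 36). λ = (36 - 4)/(58 - 68) ≡ 32/63 mod 73. 63⁻¹ ≡ 51 (mod 73) since 63·51 = 3213 ≡ 1, so λ ≡ 26.
  x = λ² - 68 - 58 = 676 - 126 ≡ 39; y = λ·(68 - 39) - 4 ≡ 20. → (39, 20)
11P: (39, 20) + (58, 36). λ = (36 - 20)/(58 - 39) ≡ 16/19 mod 73. 19⁻¹ ≡ 50 (mod 73), so λ ≡ 70.
  x = λ² - 39 - 58 = 4900 - 97 ≡ 58; y = λ·(39 - 58) - 20 ≡ 37. → (58, 37)
12P: (58, 37) + (58, 36): same x and y₁ ≡ -y₂, so the sum is 𝒪.
12P = 𝒪, so the order is 12.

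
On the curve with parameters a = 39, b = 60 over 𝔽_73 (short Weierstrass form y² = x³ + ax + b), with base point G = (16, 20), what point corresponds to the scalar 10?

(59, 36)

Double-and-add on 10 = (1010)₂. Start with G = (16, 20) for the leading 1-bit.
double: tangent at (16, 20): λ = (3·16² + 39)/(2·20) ≡ 4/40. 40⁻¹ ≡ 42 (mod 73), so λ ≡ 4·42 ≡ 22.
  x = λ² - 16 - 16 = 484 - 32 ≡ 14; y = λ·(16 - 14) - 20 ≡ 24. → (14, 24)
double: tangent at (14, 24): λ = (3·14² + 39)/(2·24) ≡ 43/48. 48⁻¹ ≡ 35 (mod 73), so λ ≡ 43·35 ≡ 45.
  x = λ² - 14 - 14 = 2025 - 28 ≡ 26; y = λ·(14 - 26) - 24 ≡ 20. → (26, 20)
add G: (26, 20) + (16, 20). λ = (20 - 20)/(16 - 26) ≡ 0/63 mod 73. 63⁻¹ ≡ 51 (mod 73) since 63·51 = 3213 ≡ 1, so λ ≡ 0.
  x = λ² - 26 - 16 = 0 - 42 ≡ 31; y = λ·(26 - 31) - 20 ≡ 53. → (31, 53)
double: tangent at (31, 53): λ = (3·31² + 39)/(2·53) ≡ 2/33. 33⁻¹ ≡ 31 (mod 73) since 33·31 = 1023 ≡ 1, so λ ≡ 2·31 ≡ 62.
  x = λ² - 31 - 31 = 3844 - 62 ≡ 59; y = λ·(31 - 59) - 53 ≡ 36. → (59, 36)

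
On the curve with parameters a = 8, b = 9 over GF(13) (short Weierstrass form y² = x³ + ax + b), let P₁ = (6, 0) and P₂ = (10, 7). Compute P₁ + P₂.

(9, 11)

(6, 0) + (10, 7). λ = (7 - 0)/(10 - 6) ≡ 7/4 mod 13. 4⁻¹ ≡ 10 (mod 13) since 4·10 = 40 ≡ 1, so λ ≡ 5.
  x = λ² - 6 - 10 = 25 - 16 ≡ 9; y = λ·(6 - 9) - 0 ≡ 11. → (9, 11)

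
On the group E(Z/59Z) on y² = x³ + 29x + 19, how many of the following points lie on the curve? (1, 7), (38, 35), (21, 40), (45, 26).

1

(1, 7): 7² ≡ 49, rhs ≡ 49 → on.
(38, 35): 35² ≡ 45, rhs ≡ 2 → off.
(21, 40): 40² ≡ 7, rhs ≡ 36 → off.
(45, 26): 26² ≡ 27, rhs ≡ 55 → off.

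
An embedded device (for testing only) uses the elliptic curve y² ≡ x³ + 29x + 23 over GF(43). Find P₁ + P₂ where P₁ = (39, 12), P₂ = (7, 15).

(39, 12) + (7, 15). λ = (15 - 12)/(7 - 39) ≡ 3/11 mod 43. 11⁻¹ ≡ 4 (mod 43) since 11·4 = 44 ≡ 1, so λ ≡ 12.
  x = λ² - 39 - 7 = 144 - 46 ≡ 12; y = λ·(39 - 12) - 12 ≡ 11. → (12, 11)

(12, 11)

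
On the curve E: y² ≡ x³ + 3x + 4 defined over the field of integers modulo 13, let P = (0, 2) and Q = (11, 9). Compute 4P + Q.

O

First 4P:
Repeated addition: build up to 4P.
2P: tangent at (0, 2): λ = (3·0² + 3)/(2·2) ≡ 3/4. 4⁻¹ ≡ 10 (mod 13), so λ ≡ 3·10 ≡ 4.
  x = λ² - 0 - 0 = 16 - 0 ≡ 3; y = λ·(0 - 3) - 2 ≡ 12. → (3, 12)
3P: (3, 12) + (0, 2). λ = (2 - 12)/(0 - 3) ≡ 3/10 mod 13. 10⁻¹ ≡ 4 (mod 13) since 10·4 = 40 ≡ 1, so λ ≡ 12.
  x = λ² - 3 - 0 = 144 - 3 ≡ 11; y = λ·(3 - 11) - 12 ≡ 9. → (11, 9)
4P: (11, 9) + (0, 2). λ = (2 - 9)/(0 - 11) ≡ 6/2 mod 13. 2⁻¹ ≡ 7 (mod 13), so λ ≡ 3.
  x = λ² - 11 - 0 = 9 - 11 ≡ 11; y = λ·(11 - 11) - 9 ≡ 4. → (11, 4)
4P = (11, 4).
Finally 4P + Q:
(11, 4) + (11, 9): same x and y₁ ≡ -y₂, so the sum is O.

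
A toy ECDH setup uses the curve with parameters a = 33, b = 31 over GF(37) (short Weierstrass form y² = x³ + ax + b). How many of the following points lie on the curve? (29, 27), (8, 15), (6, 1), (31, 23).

(29, 27): 27² ≡ 26, rhs ≡ 32 → off.
(8, 15): 15² ≡ 3, rhs ≡ 30 → off.
(6, 1): 1² ≡ 1, rhs ≡ 1 → on.
(31, 23): 23² ≡ 11, rhs ≡ 24 → off.

1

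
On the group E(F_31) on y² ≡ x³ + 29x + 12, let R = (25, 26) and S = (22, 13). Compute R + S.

(20, 6)

(25, 26) + (22, 13). λ = (13 - 26)/(22 - 25) ≡ 18/28 mod 31. 28⁻¹ ≡ 10 (mod 31) since 28·10 = 280 ≡ 1, so λ ≡ 25.
  x = λ² - 25 - 22 = 625 - 47 ≡ 20; y = λ·(25 - 20) - 26 ≡ 6. → (20, 6)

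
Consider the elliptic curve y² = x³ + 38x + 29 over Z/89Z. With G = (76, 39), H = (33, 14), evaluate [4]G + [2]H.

First 4G:
Double-and-add on 4 = (100)₂. Start with G = (76, 39) for the leading 1-bit.
double: tangent at (76, 39): λ = (3·76² + 38)/(2·39) ≡ 11/78. 78⁻¹ ≡ 8 (mod 89), so λ ≡ 11·8 ≡ 88.
  x = λ² - 76 - 76 = 7744 - 152 ≡ 27; y = λ·(76 - 27) - 39 ≡ 1. → (27, 1)
double: tangent at (27, 1): λ = (3·27² + 38)/(2·1) ≡ 0/2. 2⁻¹ ≡ 45 (mod 89), so λ ≡ 0·45 ≡ 0.
  x = λ² - 27 - 27 = 0 - 54 ≡ 35; y = λ·(27 - 35) - 1 ≡ 88. → (35, 88)
4G = (35, 88).
Next 2H:
Repeated addition: build up to 2H.
2H: tangent at (33, 14): λ = (3·33² + 38)/(2·14) ≡ 12/28. 28⁻¹ ≡ 35 (mod 89), so λ ≡ 12·35 ≡ 64.
  x = λ² - 33 - 33 = 4096 - 66 ≡ 25; y = λ·(33 - 25) - 14 ≡ 53. → (25, 53)
2H = (25, 53).
Finally 4G + 2H:
(35, 88) + (25, 53). λ = (53 - 88)/(25 - 35) ≡ 54/79 mod 89. 79⁻¹ ≡ 80 (mod 89), so λ ≡ 48.
  x = λ² - 35 - 25 = 2304 - 60 ≡ 19; y = λ·(35 - 19) - 88 ≡ 57. → (19, 57)

(19, 57)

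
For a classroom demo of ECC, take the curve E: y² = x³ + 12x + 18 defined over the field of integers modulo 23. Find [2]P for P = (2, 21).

tangent at (2, 21): λ = (3·2² + 12)/(2·21) ≡ 1/19. 19⁻¹ ≡ 17 (mod 23), so λ ≡ 1·17 ≡ 17.
  x = λ² - 2 - 2 = 289 - 4 ≡ 9; y = λ·(2 - 9) - 21 ≡ 21. → (9, 21)

(9, 21)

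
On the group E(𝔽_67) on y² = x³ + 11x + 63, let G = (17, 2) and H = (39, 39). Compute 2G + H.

First 2G:
Repeated addition: build up to 2G.
2G: tangent at (17, 2): λ = (3·17² + 11)/(2·2) ≡ 7/4. 4⁻¹ ≡ 17 (mod 67) since 4·17 = 68 ≡ 1, so λ ≡ 7·17 ≡ 52.
  x = λ² - 17 - 17 = 2704 - 34 ≡ 57; y = λ·(17 - 57) - 2 ≡ 62. → (57, 62)
2G = (57, 62).
Finally 2G + H:
(57, 62) + (39, 39). λ = (39 - 62)/(39 - 57) ≡ 44/49 mod 67. 49⁻¹ ≡ 26 (mod 67), so λ ≡ 5.
  x = λ² - 57 - 39 = 25 - 96 ≡ 63; y = λ·(57 - 63) - 62 ≡ 42. → (63, 42)

(63, 42)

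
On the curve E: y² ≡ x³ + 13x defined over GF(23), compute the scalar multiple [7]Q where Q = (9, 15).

(4, 1)

Double-and-add on 7 = (111)₂. Start with Q = (9, 15) for the leading 1-bit.
double: tangent at (9, 15): λ = (3·9² + 13)/(2·15) ≡ 3/7. 7⁻¹ ≡ 10 (mod 23), so λ ≡ 3·10 ≡ 7.
  x = λ² - 9 - 9 = 49 - 18 ≡ 8; y = λ·(9 - 8) - 15 ≡ 15. → (8, 15)
add Q: (8, 15) + (9, 15). λ = (15 - 15)/(9 - 8) ≡ 0/1 mod 23. 1⁻¹ ≡ 1 (mod 23), so λ ≡ 0.
  x = λ² - 8 - 9 = 0 - 17 ≡ 6; y = λ·(8 - 6) - 15 ≡ 8. → (6, 8)
double: tangent at (6, 8): λ = (3·6² + 13)/(2·8) ≡ 6/16. 16⁻¹ ≡ 13 (mod 23) since 16·13 = 208 ≡ 1, so λ ≡ 6·13 ≡ 9.
  x = λ² - 6 - 6 = 81 - 12 ≡ 0; y = λ·(6 - 0) - 8 ≡ 0. → (0, 0)
add Q: (0, 0) + (9, 15). λ = (15 - 0)/(9 - 0) ≡ 15/9 mod 23. 9⁻¹ ≡ 18 (mod 23), so λ ≡ 17.
  x = λ² - 0 - 9 = 289 - 9 ≡ 4; y = λ·(0 - 4) - 0 ≡ 1. → (4, 1)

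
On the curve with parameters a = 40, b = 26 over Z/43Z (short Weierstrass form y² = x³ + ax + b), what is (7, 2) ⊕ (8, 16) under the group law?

(7, 2) + (8, 16). λ = (16 - 2)/(8 - 7) ≡ 14/1 mod 43. 1⁻¹ ≡ 1 (mod 43), so λ ≡ 14.
  x = λ² - 7 - 8 = 196 - 15 ≡ 9; y = λ·(7 - 9) - 2 ≡ 13. → (9, 13)

(9, 13)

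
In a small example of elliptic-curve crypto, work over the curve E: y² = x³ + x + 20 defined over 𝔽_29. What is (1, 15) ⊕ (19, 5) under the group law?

(0, 7)

(1, 15) + (19, 5). λ = (5 - 15)/(19 - 1) ≡ 19/18 mod 29. 18⁻¹ ≡ 21 (mod 29), so λ ≡ 22.
  x = λ² - 1 - 19 = 484 - 20 ≡ 0; y = λ·(1 - 0) - 15 ≡ 7. → (0, 7)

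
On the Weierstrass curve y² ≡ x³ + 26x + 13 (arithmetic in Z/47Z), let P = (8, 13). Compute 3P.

Repeated addition: build up to 3P.
2P: tangent at (8, 13): λ = (3·8² + 26)/(2·13) ≡ 30/26. 26⁻¹ ≡ 38 (mod 47), so λ ≡ 30·38 ≡ 12.
  x = λ² - 8 - 8 = 144 - 16 ≡ 34; y = λ·(8 - 34) - 13 ≡ 4. → (34, 4)
3P: (34, 4) + (8, 13). λ = (13 - 4)/(8 - 34) ≡ 9/21 mod 47. 21⁻¹ ≡ 9 (mod 47), so λ ≡ 34.
  x = λ² - 34 - 8 = 1156 - 42 ≡ 33; y = λ·(34 - 33) - 4 ≡ 30. → (33, 30)

(33, 30)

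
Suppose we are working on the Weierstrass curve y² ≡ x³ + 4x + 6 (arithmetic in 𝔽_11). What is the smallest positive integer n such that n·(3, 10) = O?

8

2P: tangent at (3, 10): λ = (3·3² + 4)/(2·10) ≡ 9/9. 9⁻¹ ≡ 5 (mod 11) since 9·5 = 45 ≡ 1, so λ ≡ 9·5 ≡ 1.
  x = λ² - 3 - 3 = 1 - 6 ≡ 6; y = λ·(3 - 6) - 10 ≡ 9. → (6, 9)
3P: (6, 9) + (3, 10). λ = (10 - 9)/(3 - 6) ≡ 1/8 mod 11. 8⁻¹ ≡ 7 (mod 11) since 8·7 = 56 ≡ 1, so λ ≡ 7.
  x = λ² - 6 - 3 = 49 - 9 ≡ 7; y = λ·(6 - 7) - 9 ≡ 6. → (7, 6)
4P: (7, 6) + (3, 10). λ = (10 - 6)/(3 - 7) ≡ 4/7 mod 11. 7⁻¹ ≡ 8 (mod 11) since 7·8 = 56 ≡ 1, so λ ≡ 10.
  x = λ² - 7 - 3 = 100 - 10 ≡ 2; y = λ·(7 - 2) - 6 ≡ 0. → (2, 0)
5P: (2, 0) + (3, 10). λ = (10 - 0)/(3 - 2) ≡ 10/1 mod 11. 1⁻¹ ≡ 1 (mod 11), so λ ≡ 10.
  x = λ² - 2 - 3 = 100 - 5 ≡ 7; y = λ·(2 - 7) - 0 ≡ 5. → (7, 5)
6P: (7, 5) + (3, 10). λ = (10 - 5)/(3 - 7) ≡ 5/7 mod 11. 7⁻¹ ≡ 8 (mod 11), so λ ≡ 7.
  x = λ² - 7 - 3 = 49 - 10 ≡ 6; y = λ·(7 - 6) - 5 ≡ 2. → (6, 2)
7P: (6, 2) + (3, 10). λ = (10 - 2)/(3 - 6) ≡ 8/8 mod 11. 8⁻¹ ≡ 7 (mod 11), so λ ≡ 1.
  x = λ² - 6 - 3 = 1 - 9 ≡ 3; y = λ·(6 - 3) - 2 ≡ 1. → (3, 1)
8P: (3, 1) + (3, 10): same x and y₁ ≡ -y₂, so the sum is O.
8P = O, so the order is 8.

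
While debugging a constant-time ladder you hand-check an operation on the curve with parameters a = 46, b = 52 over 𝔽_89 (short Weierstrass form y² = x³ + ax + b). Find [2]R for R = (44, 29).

tangent at (44, 29): λ = (3·44² + 46)/(2·29) ≡ 69/58. 58⁻¹ ≡ 66 (mod 89), so λ ≡ 69·66 ≡ 15.
  x = λ² - 44 - 44 = 225 - 88 ≡ 48; y = λ·(44 - 48) - 29 ≡ 0. → (48, 0)

(48, 0)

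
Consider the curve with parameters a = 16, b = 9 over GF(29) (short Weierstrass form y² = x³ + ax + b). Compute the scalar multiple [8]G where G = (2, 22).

Repeated addition: build up to 8G.
2G: tangent at (2, 22): λ = (3·2² + 16)/(2·22) ≡ 28/15. 15⁻¹ ≡ 2 (mod 29), so λ ≡ 28·2 ≡ 27.
  x = λ² - 2 - 2 = 729 - 4 ≡ 0; y = λ·(2 - 0) - 22 ≡ 3. → (0, 3)
3G: (0, 3) + (2, 22). λ = (22 - 3)/(2 - 0) ≡ 19/2 mod 29. 2⁻¹ ≡ 15 (mod 29), so λ ≡ 24.
  x = λ² - 0 - 2 = 576 - 2 ≡ 23; y = λ·(0 - 23) - 3 ≡ 25. → (23, 25)
4G: (23, 25) + (2, 22). λ = (22 - 25)/(2 - 23) ≡ 26/8 mod 29. 8⁻¹ ≡ 11 (mod 29) since 8·11 = 88 ≡ 1, so λ ≡ 25.
  x = λ² - 23 - 2 = 625 - 25 ≡ 20; y = λ·(23 - 20) - 25 ≡ 21. → (20, 21)
5G: (20, 21) + (2, 22). λ = (22 - 21)/(2 - 20) ≡ 1/11 mod 29. 11⁻¹ ≡ 8 (mod 29), so λ ≡ 8.
  x = λ² - 20 - 2 = 64 - 22 ≡ 13; y = λ·(20 - 13) - 21 ≡ 6. → (13, 6)
6G: (13, 6) + (2, 22). λ = (22 - 6)/(2 - 13) ≡ 16/18 mod 29. 18⁻¹ ≡ 21 (mod 29) since 18·21 = 378 ≡ 1, so λ ≡ 17.
  x = λ² - 13 - 2 = 289 - 15 ≡ 13; y = λ·(13 - 13) - 6 ≡ 23. → (13, 23)
7G: (13, 23) + (2, 22). λ = (22 - 23)/(2 - 13) ≡ 28/18 mod 29. 18⁻¹ ≡ 21 (mod 29), so λ ≡ 8.
  x = λ² - 13 - 2 = 64 - 15 ≡ 20; y = λ·(13 - 20) - 23 ≡ 8. → (20, 8)
8G: (20, 8) + (2, 22). λ = (22 - 8)/(2 - 20) ≡ 14/11 mod 29. 11⁻¹ ≡ 8 (mod 29) since 11·8 = 88 ≡ 1, so λ ≡ 25.
  x = λ² - 20 - 2 = 625 - 22 ≡ 23; y = λ·(20 - 23) - 8 ≡ 4. → (23, 4)

(23, 4)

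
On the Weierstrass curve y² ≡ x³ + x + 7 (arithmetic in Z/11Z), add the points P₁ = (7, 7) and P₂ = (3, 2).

(7, 7) + (3, 2). λ = (2 - 7)/(3 - 7) ≡ 6/7 mod 11. 7⁻¹ ≡ 8 (mod 11), so λ ≡ 4.
  x = λ² - 7 - 3 = 16 - 10 ≡ 6; y = λ·(7 - 6) - 7 ≡ 8. → (6, 8)

(6, 8)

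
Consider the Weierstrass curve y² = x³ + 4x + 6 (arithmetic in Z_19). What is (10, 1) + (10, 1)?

(18, 18)

tangent at (10, 1): λ = (3·10² + 4)/(2·1) ≡ 0/2. 2⁻¹ ≡ 10 (mod 19) since 2·10 = 20 ≡ 1, so λ ≡ 0·10 ≡ 0.
  x = λ² - 10 - 10 = 0 - 20 ≡ 18; y = λ·(10 - 18) - 1 ≡ 18. → (18, 18)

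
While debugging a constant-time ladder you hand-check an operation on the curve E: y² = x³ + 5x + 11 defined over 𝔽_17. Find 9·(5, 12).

Write Q = (5, 12).
Repeated addition: build up to 9Q.
2Q: tangent at (5, 12): λ = (3·5² + 5)/(2·12) ≡ 12/7. 7⁻¹ ≡ 5 (mod 17), so λ ≡ 12·5 ≡ 9.
  x = λ² - 5 - 5 = 81 - 10 ≡ 3; y = λ·(5 - 3) - 12 ≡ 6. → (3, 6)
3Q: (3, 6) + (5, 12). λ = (12 - 6)/(5 - 3) ≡ 6/2 mod 17. 2⁻¹ ≡ 9 (mod 17) since 2·9 = 18 ≡ 1, so λ ≡ 3.
  x = λ² - 3 - 5 = 9 - 8 ≡ 1; y = λ·(3 - 1) - 6 ≡ 0. → (1, 0)
4Q: (1, 0) + (5, 12). λ = (12 - 0)/(5 - 1) ≡ 12/4 mod 17. 4⁻¹ ≡ 13 (mod 17) since 4·13 = 52 ≡ 1, so λ ≡ 3.
  x = λ² - 1 - 5 = 9 - 6 ≡ 3; y = λ·(1 - 3) - 0 ≡ 11. → (3, 11)
5Q: (3, 11) + (5, 12). λ = (12 - 11)/(5 - 3) ≡ 1/2 mod 17. 2⁻¹ ≡ 9 (mod 17), so λ ≡ 9.
  x = λ² - 3 - 5 = 81 - 8 ≡ 5; y = λ·(3 - 5) - 11 ≡ 5. → (5, 5)
6Q: (5, 5) + (5, 12): same x and y₁ ≡ -y₂, so the sum is 𝒪.
7Q: 𝒪 + (5, 12) = (5, 12) (identity).
8Q: tangent at (5, 12): λ = (3·5² + 5)/(2·12) ≡ 12/7. 7⁻¹ ≡ 5 (mod 17), so λ ≡ 12·5 ≡ 9.
  x = λ² - 5 - 5 = 81 - 10 ≡ 3; y = λ·(5 - 3) - 12 ≡ 6. → (3, 6)
9Q: (3, 6) + (5, 12). λ = (12 - 6)/(5 - 3) ≡ 6/2 mod 17. 2⁻¹ ≡ 9 (mod 17) since 2·9 = 18 ≡ 1, so λ ≡ 3.
  x = λ² - 3 - 5 = 9 - 8 ≡ 1; y = λ·(3 - 1) - 6 ≡ 0. → (1, 0)

(1, 0)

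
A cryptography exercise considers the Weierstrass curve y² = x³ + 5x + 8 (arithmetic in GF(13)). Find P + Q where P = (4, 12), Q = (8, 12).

(4, 12) + (8, 12). λ = (12 - 12)/(8 - 4) ≡ 0/4 mod 13. 4⁻¹ ≡ 10 (mod 13), so λ ≡ 0.
  x = λ² - 4 - 8 = 0 - 12 ≡ 1; y = λ·(4 - 1) - 12 ≡ 1. → (1, 1)

(1, 1)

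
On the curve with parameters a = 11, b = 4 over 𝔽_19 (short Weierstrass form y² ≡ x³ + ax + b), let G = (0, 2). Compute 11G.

(7, 5)

Repeated addition: build up to 11G.
2G: tangent at (0, 2): λ = (3·0² + 11)/(2·2) ≡ 11/4. 4⁻¹ ≡ 5 (mod 19), so λ ≡ 11·5 ≡ 17.
  x = λ² - 0 - 0 = 289 - 0 ≡ 4; y = λ·(0 - 4) - 2 ≡ 6. → (4, 6)
3G: (4, 6) + (0, 2). λ = (2 - 6)/(0 - 4) ≡ 15/15 mod 19. 15⁻¹ ≡ 14 (mod 19), so λ ≡ 1.
  x = λ² - 4 - 0 = 1 - 4 ≡ 16; y = λ·(4 - 16) - 6 ≡ 1. → (16, 1)
4G: (16, 1) + (0, 2). λ = (2 - 1)/(0 - 16) ≡ 1/3 mod 19. 3⁻¹ ≡ 13 (mod 19), so λ ≡ 13.
  x = λ² - 16 - 0 = 169 - 16 ≡ 1; y = λ·(16 - 1) - 1 ≡ 4. → (1, 4)
5G: (1, 4) + (0, 2). λ = (2 - 4)/(0 - 1) ≡ 17/18 mod 19. 18⁻¹ ≡ 18 (mod 19), so λ ≡ 2.
  x = λ² - 1 - 0 = 4 - 1 ≡ 3; y = λ·(1 - 3) - 4 ≡ 11. → (3, 11)
6G: (3, 11) + (0, 2). λ = (2 - 11)/(0 - 3) ≡ 10/16 mod 19. 16⁻¹ ≡ 6 (mod 19), so λ ≡ 3.
  x = λ² - 3 - 0 = 9 - 3 ≡ 6; y = λ·(3 - 6) - 11 ≡ 18. → (6, 18)
7G: (6, 18) + (0, 2). λ = (2 - 18)/(0 - 6) ≡ 3/13 mod 19. 13⁻¹ ≡ 3 (mod 19), so λ ≡ 9.
  x = λ² - 6 - 0 = 81 - 6 ≡ 18; y = λ·(6 - 18) - 18 ≡ 7. → (18, 7)
8G: (18, 7) + (0, 2). λ = (2 - 7)/(0 - 18) ≡ 14/1 mod 19. 1⁻¹ ≡ 1 (mod 19), so λ ≡ 14.
  x = λ² - 18 - 0 = 196 - 18 ≡ 7; y = λ·(18 - 7) - 7 ≡ 14. → (7, 14)
9G: (7, 14) + (0, 2). λ = (2 - 14)/(0 - 7) ≡ 7/12 mod 19. 12⁻¹ ≡ 8 (mod 19) since 12·8 = 96 ≡ 1, so λ ≡ 18.
  x = λ² - 7 - 0 = 324 - 7 ≡ 13; y = λ·(7 - 13) - 14 ≡ 11. → (13, 11)
10G: (13, 11) + (0, 2). λ = (2 - 11)/(0 - 13) ≡ 10/6 mod 19. 6⁻¹ ≡ 16 (mod 19) since 6·16 = 96 ≡ 1, so λ ≡ 8.
  x = λ² - 13 - 0 = 64 - 13 ≡ 13; y = λ·(13 - 13) - 11 ≡ 8. → (13, 8)
11G: (13, 8) + (0, 2). λ = (2 - 8)/(0 - 13) ≡ 13/6 mod 19. 6⁻¹ ≡ 16 (mod 19), so λ ≡ 18.
  x = λ² - 13 - 0 = 324 - 13 ≡ 7; y = λ·(13 - 7) - 8 ≡ 5. → (7, 5)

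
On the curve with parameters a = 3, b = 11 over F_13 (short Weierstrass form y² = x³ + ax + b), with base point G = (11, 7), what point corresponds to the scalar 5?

(2, 8)

Double-and-add on 5 = (101)₂. Start with G = (11, 7) for the leading 1-bit.
double: tangent at (11, 7): λ = (3·11² + 3)/(2·7) ≡ 2/1. 1⁻¹ ≡ 1 (mod 13), so λ ≡ 2·1 ≡ 2.
  x = λ² - 11 - 11 = 4 - 22 ≡ 8; y = λ·(11 - 8) - 7 ≡ 12. → (8, 12)
double: tangent at (8, 12): λ = (3·8² + 3)/(2·12) ≡ 0/11. 11⁻¹ ≡ 6 (mod 13) since 11·6 = 66 ≡ 1, so λ ≡ 0·6 ≡ 0.
  x = λ² - 8 - 8 = 0 - 16 ≡ 10; y = λ·(8 - 10) - 12 ≡ 1. → (10, 1)
add G: (10, 1) + (11, 7). λ = (7 - 1)/(11 - 10) ≡ 6/1 mod 13. 1⁻¹ ≡ 1 (mod 13), so λ ≡ 6.
  x = λ² - 10 - 11 = 36 - 21 ≡ 2; y = λ·(10 - 2) - 1 ≡ 8. → (2, 8)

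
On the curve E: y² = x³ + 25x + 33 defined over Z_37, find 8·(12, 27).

(30, 12)

Write Q = (12, 27).
Double-and-add on 8 = (1000)₂. Start with Q = (12, 27) for the leading 1-bit.
double: tangent at (12, 27): λ = (3·12² + 25)/(2·27) ≡ 13/17. 17⁻¹ ≡ 24 (mod 37), so λ ≡ 13·24 ≡ 16.
  x = λ² - 12 - 12 = 256 - 24 ≡ 10; y = λ·(12 - 10) - 27 ≡ 5. → (10, 5)
double: tangent at (10, 5): λ = (3·10² + 25)/(2·5) ≡ 29/10. 10⁻¹ ≡ 26 (mod 37) since 10·26 = 260 ≡ 1, so λ ≡ 29·26 ≡ 14.
  x = λ² - 10 - 10 = 196 - 20 ≡ 28; y = λ·(10 - 28) - 5 ≡ 2. → (28, 2)
double: tangent at (28, 2): λ = (3·28² + 25)/(2·2) ≡ 9/4. 4⁻¹ ≡ 28 (mod 37), so λ ≡ 9·28 ≡ 30.
  x = λ² - 28 - 28 = 900 - 56 ≡ 30; y = λ·(28 - 30) - 2 ≡ 12. → (30, 12)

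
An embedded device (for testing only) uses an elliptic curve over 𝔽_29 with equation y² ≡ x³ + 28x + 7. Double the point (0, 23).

tangent at (0, 23): λ = (3·0² + 28)/(2·23) ≡ 28/17. 17⁻¹ ≡ 12 (mod 29) since 17·12 = 204 ≡ 1, so λ ≡ 28·12 ≡ 17.
  x = λ² - 0 - 0 = 289 - 0 ≡ 28; y = λ·(0 - 28) - 23 ≡ 23. → (28, 23)

(28, 23)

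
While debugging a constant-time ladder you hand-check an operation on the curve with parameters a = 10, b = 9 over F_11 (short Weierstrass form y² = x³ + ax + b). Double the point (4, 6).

(1, 3)

tangent at (4, 6): λ = (3·4² + 10)/(2·6) ≡ 3/1. 1⁻¹ ≡ 1 (mod 11), so λ ≡ 3·1 ≡ 3.
  x = λ² - 4 - 4 = 9 - 8 ≡ 1; y = λ·(4 - 1) - 6 ≡ 3. → (1, 3)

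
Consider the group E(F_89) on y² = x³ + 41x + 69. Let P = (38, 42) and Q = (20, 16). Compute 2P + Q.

(75, 20)

First 2P:
Repeated addition: build up to 2P.
2P: tangent at (38, 42): λ = (3·38² + 41)/(2·42) ≡ 12/84. 84⁻¹ ≡ 71 (mod 89) since 84·71 = 5964 ≡ 1, so λ ≡ 12·71 ≡ 51.
  x = λ² - 38 - 38 = 2601 - 76 ≡ 33; y = λ·(38 - 33) - 42 ≡ 35. → (33, 35)
2P = (33, 35).
Finally 2P + Q:
(33, 35) + (20, 16). λ = (16 - 35)/(20 - 33) ≡ 70/76 mod 89. 76⁻¹ ≡ 41 (mod 89) since 76·41 = 3116 ≡ 1, so λ ≡ 22.
  x = λ² - 33 - 20 = 484 - 53 ≡ 75; y = λ·(33 - 75) - 35 ≡ 20. → (75, 20)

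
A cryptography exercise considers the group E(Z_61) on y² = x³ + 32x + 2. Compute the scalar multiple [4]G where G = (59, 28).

(52, 12)

Repeated addition: build up to 4G.
2G: tangent at (59, 28): λ = (3·59² + 32)/(2·28) ≡ 44/56. 56⁻¹ ≡ 12 (mod 61), so λ ≡ 44·12 ≡ 40.
  x = λ² - 59 - 59 = 1600 - 118 ≡ 18; y = λ·(59 - 18) - 28 ≡ 26. → (18, 26)
3G: (18, 26) + (59, 28). λ = (28 - 26)/(59 - 18) ≡ 2/41 mod 61. 41⁻¹ ≡ 3 (mod 61), so λ ≡ 6.
  x = λ² - 18 - 59 = 36 - 77 ≡ 20; y = λ·(18 - 20) - 26 ≡ 23. → (20, 23)
4G: (20, 23) + (59, 28). λ = (28 - 23)/(59 - 20) ≡ 5/39 mod 61. 39⁻¹ ≡ 36 (mod 61), so λ ≡ 58.
  x = λ² - 20 - 59 = 3364 - 79 ≡ 52; y = λ·(20 - 52) - 23 ≡ 12. → (52, 12)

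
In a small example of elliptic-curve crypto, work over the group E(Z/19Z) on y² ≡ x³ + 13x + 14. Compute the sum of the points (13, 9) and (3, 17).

(13, 9) + (3, 17). λ = (17 - 9)/(3 - 13) ≡ 8/9 mod 19. 9⁻¹ ≡ 17 (mod 19), so λ ≡ 3.
  x = λ² - 13 - 3 = 9 - 16 ≡ 12; y = λ·(13 - 12) - 9 ≡ 13. → (12, 13)

(12, 13)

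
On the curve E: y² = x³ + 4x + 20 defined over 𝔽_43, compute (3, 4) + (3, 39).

O

The two points share x = 3 and their y-coordinates satisfy 4 + 39 ≡ 0 (mod 43), so they are inverses. Their sum is O.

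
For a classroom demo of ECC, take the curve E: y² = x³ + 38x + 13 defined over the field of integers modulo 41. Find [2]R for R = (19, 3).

(13, 11)

tangent at (19, 3): λ = (3·19² + 38)/(2·3) ≡ 14/6. 6⁻¹ ≡ 7 (mod 41), so λ ≡ 14·7 ≡ 16.
  x = λ² - 19 - 19 = 256 - 38 ≡ 13; y = λ·(19 - 13) - 3 ≡ 11. → (13, 11)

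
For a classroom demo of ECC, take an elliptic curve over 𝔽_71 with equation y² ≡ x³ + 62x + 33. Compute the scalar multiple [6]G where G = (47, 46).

Double-and-add on 6 = (110)₂. Start with G = (47, 46) for the leading 1-bit.
double: tangent at (47, 46): λ = (3·47² + 62)/(2·46) ≡ 15/21. 21⁻¹ ≡ 44 (mod 71), so λ ≡ 15·44 ≡ 21.
  x = λ² - 47 - 47 = 441 - 94 ≡ 63; y = λ·(47 - 63) - 46 ≡ 44. → (63, 44)
add G: (63, 44) + (47, 46). λ = (46 - 44)/(47 - 63) ≡ 2/55 mod 71. 55⁻¹ ≡ 31 (mod 71) since 55·31 = 1705 ≡ 1, so λ ≡ 62.
  x = λ² - 63 - 47 = 3844 - 110 ≡ 42; y = λ·(63 - 42) - 44 ≡ 51. → (42, 51)
double: tangent at (42, 51): λ = (3·42² + 62)/(2·51) ≡ 29/31. 31⁻¹ ≡ 55 (mod 71), so λ ≡ 29·55 ≡ 33.
  x = λ² - 42 - 42 = 1089 - 84 ≡ 11; y = λ·(42 - 11) - 51 ≡ 49. → (11, 49)

(11, 49)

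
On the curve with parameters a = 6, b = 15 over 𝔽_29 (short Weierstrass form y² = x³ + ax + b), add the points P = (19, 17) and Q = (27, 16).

(19, 17) + (27, 16). λ = (16 - 17)/(27 - 19) ≡ 28/8 mod 29. 8⁻¹ ≡ 11 (mod 29), so λ ≡ 18.
  x = λ² - 19 - 27 = 324 - 46 ≡ 17; y = λ·(19 - 17) - 17 ≡ 19. → (17, 19)

(17, 19)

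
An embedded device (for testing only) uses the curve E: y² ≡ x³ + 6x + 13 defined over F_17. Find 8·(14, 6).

Write P = (14, 6).
Double-and-add on 8 = (1000)₂. Start with P = (14, 6) for the leading 1-bit.
double: tangent at (14, 6): λ = (3·14² + 6)/(2·6) ≡ 16/12. 12⁻¹ ≡ 10 (mod 17), so λ ≡ 16·10 ≡ 7.
  x = λ² - 14 - 14 = 49 - 28 ≡ 4; y = λ·(14 - 4) - 6 ≡ 13. → (4, 13)
double: tangent at (4, 13): λ = (3·4² + 6)/(2·13) ≡ 3/9. 9⁻¹ ≡ 2 (mod 17), so λ ≡ 3·2 ≡ 6.
  x = λ² - 4 - 4 = 36 - 8 ≡ 11; y = λ·(4 - 11) - 13 ≡ 13. → (11, 13)
double: tangent at (11, 13): λ = (3·11² + 6)/(2·13) ≡ 12/9. 9⁻¹ ≡ 2 (mod 17), so λ ≡ 12·2 ≡ 7.
  x = λ² - 11 - 11 = 49 - 22 ≡ 10; y = λ·(11 - 10) - 13 ≡ 11. → (10, 11)

(10, 11)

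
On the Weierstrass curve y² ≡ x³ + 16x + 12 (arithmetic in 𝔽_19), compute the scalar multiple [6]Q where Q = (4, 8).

(15, 13)

Repeated addition: build up to 6Q.
2Q: tangent at (4, 8): λ = (3·4² + 16)/(2·8) ≡ 7/16. 16⁻¹ ≡ 6 (mod 19), so λ ≡ 7·6 ≡ 4.
  x = λ² - 4 - 4 = 16 - 8 ≡ 8; y = λ·(4 - 8) - 8 ≡ 14. → (8, 14)
3Q: (8, 14) + (4, 8). λ = (8 - 14)/(4 - 8) ≡ 13/15 mod 19. 15⁻¹ ≡ 14 (mod 19) since 15·14 = 210 ≡ 1, so λ ≡ 11.
  x = λ² - 8 - 4 = 121 - 12 ≡ 14; y = λ·(8 - 14) - 14 ≡ 15. → (14, 15)
4Q: (14, 15) + (4, 8). λ = (8 - 15)/(4 - 14) ≡ 12/9 mod 19. 9⁻¹ ≡ 17 (mod 19), so λ ≡ 14.
  x = λ² - 14 - 4 = 196 - 18 ≡ 7; y = λ·(14 - 7) - 15 ≡ 7. → (7, 7)
5Q: (7, 7) + (4, 8). λ = (8 - 7)/(4 - 7) ≡ 1/16 mod 19. 16⁻¹ ≡ 6 (mod 19), so λ ≡ 6.
  x = λ² - 7 - 4 = 36 - 11 ≡ 6; y = λ·(7 - 6) - 7 ≡ 18. → (6, 18)
6Q: (6, 18) + (4, 8). λ = (8 - 18)/(4 - 6) ≡ 9/17 mod 19. 17⁻¹ ≡ 9 (mod 19), so λ ≡ 5.
  x = λ² - 6 - 4 = 25 - 10 ≡ 15; y = λ·(6 - 15) - 18 ≡ 13. → (15, 13)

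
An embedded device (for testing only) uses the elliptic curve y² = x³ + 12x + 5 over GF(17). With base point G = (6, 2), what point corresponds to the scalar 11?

(9, 3)

Repeated addition: build up to 11G.
2G: tangent at (6, 2): λ = (3·6² + 12)/(2·2) ≡ 1/4. 4⁻¹ ≡ 13 (mod 17), so λ ≡ 1·13 ≡ 13.
  x = λ² - 6 - 6 = 169 - 12 ≡ 4; y = λ·(6 - 4) - 2 ≡ 7. → (4, 7)
3G: (4, 7) + (6, 2). λ = (2 - 7)/(6 - 4) ≡ 12/2 mod 17. 2⁻¹ ≡ 9 (mod 17) since 2·9 = 18 ≡ 1, so λ ≡ 6.
  x = λ² - 4 - 6 = 36 - 10 ≡ 9; y = λ·(4 - 9) - 7 ≡ 14. → (9, 14)
4G: (9, 14) + (6, 2). λ = (2 - 14)/(6 - 9) ≡ 5/14 mod 17. 14⁻¹ ≡ 11 (mod 17), so λ ≡ 4.
  x = λ² - 9 - 6 = 16 - 15 ≡ 1; y = λ·(9 - 1) - 14 ≡ 1. → (1, 1)
5G: (1, 1) + (6, 2). λ = (2 - 1)/(6 - 1) ≡ 1/5 mod 17. 5⁻¹ ≡ 7 (mod 17), so λ ≡ 7.
  x = λ² - 1 - 6 = 49 - 7 ≡ 8; y = λ·(1 - 8) - 1 ≡ 1. → (8, 1)
6G: (8, 1) + (6, 2). λ = (2 - 1)/(6 - 8) ≡ 1/15 mod 17. 15⁻¹ ≡ 8 (mod 17), so λ ≡ 8.
  x = λ² - 8 - 6 = 64 - 14 ≡ 16; y = λ·(8 - 16) - 1 ≡ 3. → (16, 3)
7G: (16, 3) + (6, 2). λ = (2 - 3)/(6 - 16) ≡ 16/7 mod 17. 7⁻¹ ≡ 5 (mod 17), so λ ≡ 12.
  x = λ² - 16 - 6 = 144 - 22 ≡ 3; y = λ·(16 - 3) - 3 ≡ 0. → (3, 0)
8G: (3, 0) + (6, 2). λ = (2 - 0)/(6 - 3) ≡ 2/3 mod 17. 3⁻¹ ≡ 6 (mod 17) since 3·6 = 18 ≡ 1, so λ ≡ 12.
  x = λ² - 3 - 6 = 144 - 9 ≡ 16; y = λ·(3 - 16) - 0 ≡ 14. → (16, 14)
9G: (16, 14) + (6, 2). λ = (2 - 14)/(6 - 16) ≡ 5/7 mod 17. 7⁻¹ ≡ 5 (mod 17) since 7·5 = 35 ≡ 1, so λ ≡ 8.
  x = λ² - 16 - 6 = 64 - 22 ≡ 8; y = λ·(16 - 8) - 14 ≡ 16. → (8, 16)
10G: (8, 16) + (6, 2). λ = (2 - 16)/(6 - 8) ≡ 3/15 mod 17. 15⁻¹ ≡ 8 (mod 17) since 15·8 = 120 ≡ 1, so λ ≡ 7.
  x = λ² - 8 - 6 = 49 - 14 ≡ 1; y = λ·(8 - 1) - 16 ≡ 16. → (1, 16)
11G: (1, 16) + (6, 2). λ = (2 - 16)/(6 - 1) ≡ 3/5 mod 17. 5⁻¹ ≡ 7 (mod 17), so λ ≡ 4.
  x = λ² - 1 - 6 = 16 - 7 ≡ 9; y = λ·(1 - 9) - 16 ≡ 3. → (9, 3)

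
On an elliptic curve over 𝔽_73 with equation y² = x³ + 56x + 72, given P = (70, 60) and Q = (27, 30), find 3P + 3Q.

First 3P:
Repeated addition: build up to 3P.
2P: tangent at (70, 60): λ = (3·70² + 56)/(2·60) ≡ 10/47. 47⁻¹ ≡ 14 (mod 73) since 47·14 = 658 ≡ 1, so λ ≡ 10·14 ≡ 67.
  x = λ² - 70 - 70 = 4489 - 140 ≡ 42; y = λ·(70 - 42) - 60 ≡ 64. → (42, 64)
3P: (42, 64) + (70, 60). λ = (60 - 64)/(70 - 42) ≡ 69/28 mod 73. 28⁻¹ ≡ 60 (mod 73), so λ ≡ 52.
  x = λ² - 42 - 70 = 2704 - 112 ≡ 37; y = λ·(42 - 37) - 64 ≡ 50. → (37, 50)
3P = (37, 50).
Next 3Q:
Repeated addition: build up to 3Q.
2Q: tangent at (27, 30): λ = (3·27² + 56)/(2·30) ≡ 53/60. 60⁻¹ ≡ 28 (mod 73) since 60·28 = 1680 ≡ 1, so λ ≡ 53·28 ≡ 24.
  x = λ² - 27 - 27 = 576 - 54 ≡ 11; y = λ·(27 - 11) - 30 ≡ 62. → (11, 62)
3Q: (11, 62) + (27, 30). λ = (30 - 62)/(27 - 11) ≡ 41/16 mod 73. 16⁻¹ ≡ 32 (mod 73) since 16·32 = 512 ≡ 1, so λ ≡ 71.
  x = λ² - 11 - 27 = 5041 - 38 ≡ 39; y = λ·(11 - 39) - 62 ≡ 67. → (39, 67)
3Q = (39, 67).
Finally 3P + 3Q:
(37, 50) + (39, 67). λ = (67 - 50)/(39 - 37) ≡ 17/2 mod 73. 2⁻¹ ≡ 37 (mod 73), so λ ≡ 45.
  x = λ² - 37 - 39 = 2025 - 76 ≡ 51; y = λ·(37 - 51) - 50 ≡ 50. → (51, 50)

(51, 50)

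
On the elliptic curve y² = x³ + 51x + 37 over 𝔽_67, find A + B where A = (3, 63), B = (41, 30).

(47, 14)

(3, 63) + (41, 30). λ = (30 - 63)/(41 - 3) ≡ 34/38 mod 67. 38⁻¹ ≡ 30 (mod 67) since 38·30 = 1140 ≡ 1, so λ ≡ 15.
  x = λ² - 3 - 41 = 225 - 44 ≡ 47; y = λ·(3 - 47) - 63 ≡ 14. → (47, 14)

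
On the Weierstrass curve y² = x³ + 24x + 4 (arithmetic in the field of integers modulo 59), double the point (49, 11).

(36, 41)

tangent at (49, 11): λ = (3·49² + 24)/(2·11) ≡ 29/22. 22⁻¹ ≡ 51 (mod 59), so λ ≡ 29·51 ≡ 4.
  x = λ² - 49 - 49 = 16 - 98 ≡ 36; y = λ·(49 - 36) - 11 ≡ 41. → (36, 41)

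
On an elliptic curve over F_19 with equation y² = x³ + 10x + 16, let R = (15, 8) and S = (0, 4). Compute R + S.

(5, 1)

(15, 8) + (0, 4). λ = (4 - 8)/(0 - 15) ≡ 15/4 mod 19. 4⁻¹ ≡ 5 (mod 19), so λ ≡ 18.
  x = λ² - 15 - 0 = 324 - 15 ≡ 5; y = λ·(15 - 5) - 8 ≡ 1. → (5, 1)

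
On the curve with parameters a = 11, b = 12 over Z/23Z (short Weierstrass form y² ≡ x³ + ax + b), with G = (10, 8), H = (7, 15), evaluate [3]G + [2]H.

(6, 15)

First 3G:
Repeated addition: build up to 3G.
2G: tangent at (10, 8): λ = (3·10² + 11)/(2·8) ≡ 12/16. 16⁻¹ ≡ 13 (mod 23), so λ ≡ 12·13 ≡ 18.
  x = λ² - 10 - 10 = 324 - 20 ≡ 5; y = λ·(10 - 5) - 8 ≡ 13. → (5, 13)
3G: (5, 13) + (10, 8). λ = (8 - 13)/(10 - 5) ≡ 18/5 mod 23. 5⁻¹ ≡ 14 (mod 23) since 5·14 = 70 ≡ 1, so λ ≡ 22.
  x = λ² - 5 - 10 = 484 - 15 ≡ 9; y = λ·(5 - 9) - 13 ≡ 14. → (9, 14)
3G = (9, 14).
Next 2H:
Repeated addition: build up to 2H.
2H: tangent at (7, 15): λ = (3·7² + 11)/(2·15) ≡ 20/7. 7⁻¹ ≡ 10 (mod 23), so λ ≡ 20·10 ≡ 16.
  x = λ² - 7 - 7 = 256 - 14 ≡ 12; y = λ·(7 - 12) - 15 ≡ 20. → (12, 20)
2H = (12, 20).
Finally 3G + 2H:
(9, 14) + (12, 20). λ = (20 - 14)/(12 - 9) ≡ 6/3 mod 23. 3⁻¹ ≡ 8 (mod 23), so λ ≡ 2.
  x = λ² - 9 - 12 = 4 - 21 ≡ 6; y = λ·(9 - 6) - 14 ≡ 15. → (6, 15)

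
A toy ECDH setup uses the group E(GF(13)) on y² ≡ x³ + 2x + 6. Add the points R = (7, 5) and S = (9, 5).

(7, 5) + (9, 5). λ = (5 - 5)/(9 - 7) ≡ 0/2 mod 13. 2⁻¹ ≡ 7 (mod 13), so λ ≡ 0.
  x = λ² - 7 - 9 = 0 - 16 ≡ 10; y = λ·(7 - 10) - 5 ≡ 8. → (10, 8)

(10, 8)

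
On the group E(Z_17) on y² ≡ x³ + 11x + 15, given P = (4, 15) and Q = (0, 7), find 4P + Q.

First 4P:
Double-and-add on 4 = (100)₂. Start with P = (4, 15) for the leading 1-bit.
double: tangent at (4, 15): λ = (3·4² + 11)/(2·15) ≡ 8/13. 13⁻¹ ≡ 4 (mod 17) since 13·4 = 52 ≡ 1, so λ ≡ 8·4 ≡ 15.
  x = λ² - 4 - 4 = 225 - 8 ≡ 13; y = λ·(4 - 13) - 15 ≡ 3. → (13, 3)
double: tangent at (13, 3): λ = (3·13² + 11)/(2·3) ≡ 8/6. 6⁻¹ ≡ 3 (mod 17), so λ ≡ 8·3 ≡ 7.
  x = λ² - 13 - 13 = 49 - 26 ≡ 6; y = λ·(13 - 6) - 3 ≡ 12. → (6, 12)
4P = (6, 12).
Finally 4P + Q:
(6, 12) + (0, 7). λ = (7 - 12)/(0 - 6) ≡ 12/11 mod 17. 11⁻¹ ≡ 14 (mod 17) since 11·14 = 154 ≡ 1, so λ ≡ 15.
  x = λ² - 6 - 0 = 225 - 6 ≡ 15; y = λ·(6 - 15) - 12 ≡ 6. → (15, 6)

(15, 6)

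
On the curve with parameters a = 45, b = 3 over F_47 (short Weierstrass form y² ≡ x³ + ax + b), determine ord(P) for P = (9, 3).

2P: tangent at (9, 3): λ = (3·9² + 45)/(2·3) ≡ 6/6. 6⁻¹ ≡ 8 (mod 47), so λ ≡ 6·8 ≡ 1.
  x = λ² - 9 - 9 = 1 - 18 ≡ 30; y = λ·(9 - 30) - 3 ≡ 23. → (30, 23)
3P: (30, 23) + (9, 3). λ = (3 - 23)/(9 - 30) ≡ 27/26 mod 47. 26⁻¹ ≡ 38 (mod 47), so λ ≡ 39.
  x = λ² - 30 - 9 = 1521 - 39 ≡ 25; y = λ·(30 - 25) - 23 ≡ 31. → (25, 31)
4P: (25, 31) + (9, 3). λ = (3 - 31)/(9 - 25) ≡ 19/31 mod 47. 31⁻¹ ≡ 44 (mod 47), so λ ≡ 37.
  x = λ² - 25 - 9 = 1369 - 34 ≡ 19; y = λ·(25 - 19) - 31 ≡ 3. → (19, 3)
5P: (19, 3) + (9, 3). λ = (3 - 3)/(9 - 19) ≡ 0/37 mod 47. 37⁻¹ ≡ 14 (mod 47) since 37·14 = 518 ≡ 1, so λ ≡ 0.
  x = λ² - 19 - 9 = 0 - 28 ≡ 19; y = λ·(19 - 19) - 3 ≡ 44. → (19, 44)
6P: (19, 44) + (9, 3). λ = (3 - 44)/(9 - 19) ≡ 6/37 mod 47. 37⁻¹ ≡ 14 (mod 47), so λ ≡ 37.
  x = λ² - 19 - 9 = 1369 - 28 ≡ 25; y = λ·(19 - 25) - 44 ≡ 16. → (25, 16)
7P: (25, 16) + (9, 3). λ = (3 - 16)/(9 - 25) ≡ 34/31 mod 47. 31⁻¹ ≡ 44 (mod 47), so λ ≡ 39.
  x = λ² - 25 - 9 = 1521 - 34 ≡ 30; y = λ·(25 - 30) - 16 ≡ 24. → (30, 24)
8P: (30, 24) + (9, 3). λ = (3 - 24)/(9 - 30) ≡ 26/26 mod 47. 26⁻¹ ≡ 38 (mod 47) since 26·38 = 988 ≡ 1, so λ ≡ 1.
  x = λ² - 30 - 9 = 1 - 39 ≡ 9; y = λ·(30 - 9) - 24 ≡ 44. → (9, 44)
9P: (9, 44) + (9, 3): same x and y₁ ≡ -y₂, so the sum is O.
9P = O, so the order is 9.

9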